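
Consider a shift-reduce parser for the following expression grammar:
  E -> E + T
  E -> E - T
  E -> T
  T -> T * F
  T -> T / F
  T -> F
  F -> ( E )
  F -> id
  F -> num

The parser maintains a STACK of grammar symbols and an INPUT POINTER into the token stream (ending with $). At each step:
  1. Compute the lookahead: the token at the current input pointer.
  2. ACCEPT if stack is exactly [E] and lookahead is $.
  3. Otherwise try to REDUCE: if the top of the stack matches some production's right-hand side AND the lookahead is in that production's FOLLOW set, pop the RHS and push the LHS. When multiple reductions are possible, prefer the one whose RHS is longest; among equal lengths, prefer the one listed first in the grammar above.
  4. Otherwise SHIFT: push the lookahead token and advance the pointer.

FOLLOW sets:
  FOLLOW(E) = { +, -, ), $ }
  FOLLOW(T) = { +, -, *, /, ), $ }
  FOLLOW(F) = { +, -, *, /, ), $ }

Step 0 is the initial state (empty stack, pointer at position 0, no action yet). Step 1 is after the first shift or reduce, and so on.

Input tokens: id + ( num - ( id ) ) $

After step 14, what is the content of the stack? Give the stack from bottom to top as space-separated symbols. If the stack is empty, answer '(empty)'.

Answer: E + ( E - ( F

Derivation:
Step 1: shift id. Stack=[id] ptr=1 lookahead=+ remaining=[+ ( num - ( id ) ) $]
Step 2: reduce F->id. Stack=[F] ptr=1 lookahead=+ remaining=[+ ( num - ( id ) ) $]
Step 3: reduce T->F. Stack=[T] ptr=1 lookahead=+ remaining=[+ ( num - ( id ) ) $]
Step 4: reduce E->T. Stack=[E] ptr=1 lookahead=+ remaining=[+ ( num - ( id ) ) $]
Step 5: shift +. Stack=[E +] ptr=2 lookahead=( remaining=[( num - ( id ) ) $]
Step 6: shift (. Stack=[E + (] ptr=3 lookahead=num remaining=[num - ( id ) ) $]
Step 7: shift num. Stack=[E + ( num] ptr=4 lookahead=- remaining=[- ( id ) ) $]
Step 8: reduce F->num. Stack=[E + ( F] ptr=4 lookahead=- remaining=[- ( id ) ) $]
Step 9: reduce T->F. Stack=[E + ( T] ptr=4 lookahead=- remaining=[- ( id ) ) $]
Step 10: reduce E->T. Stack=[E + ( E] ptr=4 lookahead=- remaining=[- ( id ) ) $]
Step 11: shift -. Stack=[E + ( E -] ptr=5 lookahead=( remaining=[( id ) ) $]
Step 12: shift (. Stack=[E + ( E - (] ptr=6 lookahead=id remaining=[id ) ) $]
Step 13: shift id. Stack=[E + ( E - ( id] ptr=7 lookahead=) remaining=[) ) $]
Step 14: reduce F->id. Stack=[E + ( E - ( F] ptr=7 lookahead=) remaining=[) ) $]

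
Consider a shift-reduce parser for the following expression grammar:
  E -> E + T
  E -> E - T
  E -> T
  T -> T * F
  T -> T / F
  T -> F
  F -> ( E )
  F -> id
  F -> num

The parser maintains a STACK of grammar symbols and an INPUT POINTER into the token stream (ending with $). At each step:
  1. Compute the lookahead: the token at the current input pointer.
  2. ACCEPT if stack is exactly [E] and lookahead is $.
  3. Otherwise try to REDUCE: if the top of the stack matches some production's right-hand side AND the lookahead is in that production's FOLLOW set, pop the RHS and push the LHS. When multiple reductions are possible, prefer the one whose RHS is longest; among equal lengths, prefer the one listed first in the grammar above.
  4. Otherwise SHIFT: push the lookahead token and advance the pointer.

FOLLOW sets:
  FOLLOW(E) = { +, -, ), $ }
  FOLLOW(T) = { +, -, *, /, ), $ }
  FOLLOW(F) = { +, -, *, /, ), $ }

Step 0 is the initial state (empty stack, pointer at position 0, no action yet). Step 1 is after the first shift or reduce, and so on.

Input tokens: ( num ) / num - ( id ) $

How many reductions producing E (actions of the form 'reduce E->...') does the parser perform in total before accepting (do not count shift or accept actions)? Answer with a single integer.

Answer: 4

Derivation:
Step 1: shift (. Stack=[(] ptr=1 lookahead=num remaining=[num ) / num - ( id ) $]
Step 2: shift num. Stack=[( num] ptr=2 lookahead=) remaining=[) / num - ( id ) $]
Step 3: reduce F->num. Stack=[( F] ptr=2 lookahead=) remaining=[) / num - ( id ) $]
Step 4: reduce T->F. Stack=[( T] ptr=2 lookahead=) remaining=[) / num - ( id ) $]
Step 5: reduce E->T. Stack=[( E] ptr=2 lookahead=) remaining=[) / num - ( id ) $]
Step 6: shift ). Stack=[( E )] ptr=3 lookahead=/ remaining=[/ num - ( id ) $]
Step 7: reduce F->( E ). Stack=[F] ptr=3 lookahead=/ remaining=[/ num - ( id ) $]
Step 8: reduce T->F. Stack=[T] ptr=3 lookahead=/ remaining=[/ num - ( id ) $]
Step 9: shift /. Stack=[T /] ptr=4 lookahead=num remaining=[num - ( id ) $]
Step 10: shift num. Stack=[T / num] ptr=5 lookahead=- remaining=[- ( id ) $]
Step 11: reduce F->num. Stack=[T / F] ptr=5 lookahead=- remaining=[- ( id ) $]
Step 12: reduce T->T / F. Stack=[T] ptr=5 lookahead=- remaining=[- ( id ) $]
Step 13: reduce E->T. Stack=[E] ptr=5 lookahead=- remaining=[- ( id ) $]
Step 14: shift -. Stack=[E -] ptr=6 lookahead=( remaining=[( id ) $]
Step 15: shift (. Stack=[E - (] ptr=7 lookahead=id remaining=[id ) $]
Step 16: shift id. Stack=[E - ( id] ptr=8 lookahead=) remaining=[) $]
Step 17: reduce F->id. Stack=[E - ( F] ptr=8 lookahead=) remaining=[) $]
Step 18: reduce T->F. Stack=[E - ( T] ptr=8 lookahead=) remaining=[) $]
Step 19: reduce E->T. Stack=[E - ( E] ptr=8 lookahead=) remaining=[) $]
Step 20: shift ). Stack=[E - ( E )] ptr=9 lookahead=$ remaining=[$]
Step 21: reduce F->( E ). Stack=[E - F] ptr=9 lookahead=$ remaining=[$]
Step 22: reduce T->F. Stack=[E - T] ptr=9 lookahead=$ remaining=[$]
Step 23: reduce E->E - T. Stack=[E] ptr=9 lookahead=$ remaining=[$]
Step 24: accept. Stack=[E] ptr=9 lookahead=$ remaining=[$]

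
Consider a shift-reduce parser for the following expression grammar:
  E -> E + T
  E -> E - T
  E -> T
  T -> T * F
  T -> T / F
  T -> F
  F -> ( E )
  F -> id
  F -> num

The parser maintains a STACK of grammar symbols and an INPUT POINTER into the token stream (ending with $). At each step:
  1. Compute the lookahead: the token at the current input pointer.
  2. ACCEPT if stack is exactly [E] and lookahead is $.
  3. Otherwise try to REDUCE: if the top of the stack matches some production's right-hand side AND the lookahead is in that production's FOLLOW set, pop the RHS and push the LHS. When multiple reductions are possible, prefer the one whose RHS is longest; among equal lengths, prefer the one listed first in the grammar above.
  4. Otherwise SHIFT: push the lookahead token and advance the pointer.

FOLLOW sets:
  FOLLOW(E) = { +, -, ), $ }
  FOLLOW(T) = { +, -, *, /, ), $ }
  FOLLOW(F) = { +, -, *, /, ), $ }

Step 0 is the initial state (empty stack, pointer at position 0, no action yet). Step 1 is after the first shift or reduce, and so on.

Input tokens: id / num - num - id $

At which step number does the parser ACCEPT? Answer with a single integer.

Answer: 19

Derivation:
Step 1: shift id. Stack=[id] ptr=1 lookahead=/ remaining=[/ num - num - id $]
Step 2: reduce F->id. Stack=[F] ptr=1 lookahead=/ remaining=[/ num - num - id $]
Step 3: reduce T->F. Stack=[T] ptr=1 lookahead=/ remaining=[/ num - num - id $]
Step 4: shift /. Stack=[T /] ptr=2 lookahead=num remaining=[num - num - id $]
Step 5: shift num. Stack=[T / num] ptr=3 lookahead=- remaining=[- num - id $]
Step 6: reduce F->num. Stack=[T / F] ptr=3 lookahead=- remaining=[- num - id $]
Step 7: reduce T->T / F. Stack=[T] ptr=3 lookahead=- remaining=[- num - id $]
Step 8: reduce E->T. Stack=[E] ptr=3 lookahead=- remaining=[- num - id $]
Step 9: shift -. Stack=[E -] ptr=4 lookahead=num remaining=[num - id $]
Step 10: shift num. Stack=[E - num] ptr=5 lookahead=- remaining=[- id $]
Step 11: reduce F->num. Stack=[E - F] ptr=5 lookahead=- remaining=[- id $]
Step 12: reduce T->F. Stack=[E - T] ptr=5 lookahead=- remaining=[- id $]
Step 13: reduce E->E - T. Stack=[E] ptr=5 lookahead=- remaining=[- id $]
Step 14: shift -. Stack=[E -] ptr=6 lookahead=id remaining=[id $]
Step 15: shift id. Stack=[E - id] ptr=7 lookahead=$ remaining=[$]
Step 16: reduce F->id. Stack=[E - F] ptr=7 lookahead=$ remaining=[$]
Step 17: reduce T->F. Stack=[E - T] ptr=7 lookahead=$ remaining=[$]
Step 18: reduce E->E - T. Stack=[E] ptr=7 lookahead=$ remaining=[$]
Step 19: accept. Stack=[E] ptr=7 lookahead=$ remaining=[$]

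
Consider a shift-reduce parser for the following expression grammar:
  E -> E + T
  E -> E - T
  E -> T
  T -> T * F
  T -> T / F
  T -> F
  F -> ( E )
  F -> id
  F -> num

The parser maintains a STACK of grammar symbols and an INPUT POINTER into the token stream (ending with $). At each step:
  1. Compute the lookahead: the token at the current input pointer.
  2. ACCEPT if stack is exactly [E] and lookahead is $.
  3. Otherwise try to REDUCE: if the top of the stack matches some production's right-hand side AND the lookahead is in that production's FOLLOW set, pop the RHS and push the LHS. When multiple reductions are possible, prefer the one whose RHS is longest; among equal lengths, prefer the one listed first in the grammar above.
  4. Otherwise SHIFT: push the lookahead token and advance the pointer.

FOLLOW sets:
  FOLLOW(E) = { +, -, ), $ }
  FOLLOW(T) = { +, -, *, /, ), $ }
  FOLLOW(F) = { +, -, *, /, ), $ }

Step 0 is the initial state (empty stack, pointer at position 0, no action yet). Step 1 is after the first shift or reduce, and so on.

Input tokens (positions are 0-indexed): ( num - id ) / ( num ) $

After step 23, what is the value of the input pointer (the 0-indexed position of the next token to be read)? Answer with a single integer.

Answer: 9

Derivation:
Step 1: shift (. Stack=[(] ptr=1 lookahead=num remaining=[num - id ) / ( num ) $]
Step 2: shift num. Stack=[( num] ptr=2 lookahead=- remaining=[- id ) / ( num ) $]
Step 3: reduce F->num. Stack=[( F] ptr=2 lookahead=- remaining=[- id ) / ( num ) $]
Step 4: reduce T->F. Stack=[( T] ptr=2 lookahead=- remaining=[- id ) / ( num ) $]
Step 5: reduce E->T. Stack=[( E] ptr=2 lookahead=- remaining=[- id ) / ( num ) $]
Step 6: shift -. Stack=[( E -] ptr=3 lookahead=id remaining=[id ) / ( num ) $]
Step 7: shift id. Stack=[( E - id] ptr=4 lookahead=) remaining=[) / ( num ) $]
Step 8: reduce F->id. Stack=[( E - F] ptr=4 lookahead=) remaining=[) / ( num ) $]
Step 9: reduce T->F. Stack=[( E - T] ptr=4 lookahead=) remaining=[) / ( num ) $]
Step 10: reduce E->E - T. Stack=[( E] ptr=4 lookahead=) remaining=[) / ( num ) $]
Step 11: shift ). Stack=[( E )] ptr=5 lookahead=/ remaining=[/ ( num ) $]
Step 12: reduce F->( E ). Stack=[F] ptr=5 lookahead=/ remaining=[/ ( num ) $]
Step 13: reduce T->F. Stack=[T] ptr=5 lookahead=/ remaining=[/ ( num ) $]
Step 14: shift /. Stack=[T /] ptr=6 lookahead=( remaining=[( num ) $]
Step 15: shift (. Stack=[T / (] ptr=7 lookahead=num remaining=[num ) $]
Step 16: shift num. Stack=[T / ( num] ptr=8 lookahead=) remaining=[) $]
Step 17: reduce F->num. Stack=[T / ( F] ptr=8 lookahead=) remaining=[) $]
Step 18: reduce T->F. Stack=[T / ( T] ptr=8 lookahead=) remaining=[) $]
Step 19: reduce E->T. Stack=[T / ( E] ptr=8 lookahead=) remaining=[) $]
Step 20: shift ). Stack=[T / ( E )] ptr=9 lookahead=$ remaining=[$]
Step 21: reduce F->( E ). Stack=[T / F] ptr=9 lookahead=$ remaining=[$]
Step 22: reduce T->T / F. Stack=[T] ptr=9 lookahead=$ remaining=[$]
Step 23: reduce E->T. Stack=[E] ptr=9 lookahead=$ remaining=[$]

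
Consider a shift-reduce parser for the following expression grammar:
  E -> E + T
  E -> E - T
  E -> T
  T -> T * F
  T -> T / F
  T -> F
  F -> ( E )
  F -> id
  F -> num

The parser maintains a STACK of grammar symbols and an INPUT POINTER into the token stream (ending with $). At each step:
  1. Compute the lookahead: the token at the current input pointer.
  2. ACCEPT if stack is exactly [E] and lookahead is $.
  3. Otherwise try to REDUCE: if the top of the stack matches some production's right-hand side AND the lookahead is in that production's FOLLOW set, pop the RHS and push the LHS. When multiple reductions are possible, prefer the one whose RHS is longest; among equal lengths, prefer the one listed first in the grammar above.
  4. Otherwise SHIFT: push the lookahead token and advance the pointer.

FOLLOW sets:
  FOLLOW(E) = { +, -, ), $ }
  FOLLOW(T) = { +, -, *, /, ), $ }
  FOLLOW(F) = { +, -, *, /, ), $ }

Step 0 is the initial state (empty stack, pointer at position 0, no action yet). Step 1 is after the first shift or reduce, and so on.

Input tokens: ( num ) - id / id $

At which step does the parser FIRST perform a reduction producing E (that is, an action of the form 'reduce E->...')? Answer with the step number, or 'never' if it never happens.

Answer: 5

Derivation:
Step 1: shift (. Stack=[(] ptr=1 lookahead=num remaining=[num ) - id / id $]
Step 2: shift num. Stack=[( num] ptr=2 lookahead=) remaining=[) - id / id $]
Step 3: reduce F->num. Stack=[( F] ptr=2 lookahead=) remaining=[) - id / id $]
Step 4: reduce T->F. Stack=[( T] ptr=2 lookahead=) remaining=[) - id / id $]
Step 5: reduce E->T. Stack=[( E] ptr=2 lookahead=) remaining=[) - id / id $]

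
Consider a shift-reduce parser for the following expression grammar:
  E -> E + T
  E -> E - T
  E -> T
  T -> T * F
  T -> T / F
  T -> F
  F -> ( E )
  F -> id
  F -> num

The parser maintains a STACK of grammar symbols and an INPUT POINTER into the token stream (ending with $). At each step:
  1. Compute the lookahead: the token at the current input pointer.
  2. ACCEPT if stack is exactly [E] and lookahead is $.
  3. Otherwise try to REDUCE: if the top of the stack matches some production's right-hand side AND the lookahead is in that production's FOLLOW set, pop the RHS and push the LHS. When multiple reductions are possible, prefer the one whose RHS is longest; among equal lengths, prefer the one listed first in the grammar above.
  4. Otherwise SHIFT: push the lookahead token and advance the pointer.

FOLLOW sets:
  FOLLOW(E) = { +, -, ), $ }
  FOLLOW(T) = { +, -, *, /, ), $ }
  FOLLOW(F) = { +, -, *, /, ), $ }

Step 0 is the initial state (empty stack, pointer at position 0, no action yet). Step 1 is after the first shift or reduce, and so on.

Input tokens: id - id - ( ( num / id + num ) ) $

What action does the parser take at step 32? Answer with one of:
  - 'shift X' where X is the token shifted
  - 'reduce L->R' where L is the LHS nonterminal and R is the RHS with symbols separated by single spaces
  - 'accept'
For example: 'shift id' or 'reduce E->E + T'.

Answer: reduce T->F

Derivation:
Step 1: shift id. Stack=[id] ptr=1 lookahead=- remaining=[- id - ( ( num / id + num ) ) $]
Step 2: reduce F->id. Stack=[F] ptr=1 lookahead=- remaining=[- id - ( ( num / id + num ) ) $]
Step 3: reduce T->F. Stack=[T] ptr=1 lookahead=- remaining=[- id - ( ( num / id + num ) ) $]
Step 4: reduce E->T. Stack=[E] ptr=1 lookahead=- remaining=[- id - ( ( num / id + num ) ) $]
Step 5: shift -. Stack=[E -] ptr=2 lookahead=id remaining=[id - ( ( num / id + num ) ) $]
Step 6: shift id. Stack=[E - id] ptr=3 lookahead=- remaining=[- ( ( num / id + num ) ) $]
Step 7: reduce F->id. Stack=[E - F] ptr=3 lookahead=- remaining=[- ( ( num / id + num ) ) $]
Step 8: reduce T->F. Stack=[E - T] ptr=3 lookahead=- remaining=[- ( ( num / id + num ) ) $]
Step 9: reduce E->E - T. Stack=[E] ptr=3 lookahead=- remaining=[- ( ( num / id + num ) ) $]
Step 10: shift -. Stack=[E -] ptr=4 lookahead=( remaining=[( ( num / id + num ) ) $]
Step 11: shift (. Stack=[E - (] ptr=5 lookahead=( remaining=[( num / id + num ) ) $]
Step 12: shift (. Stack=[E - ( (] ptr=6 lookahead=num remaining=[num / id + num ) ) $]
Step 13: shift num. Stack=[E - ( ( num] ptr=7 lookahead=/ remaining=[/ id + num ) ) $]
Step 14: reduce F->num. Stack=[E - ( ( F] ptr=7 lookahead=/ remaining=[/ id + num ) ) $]
Step 15: reduce T->F. Stack=[E - ( ( T] ptr=7 lookahead=/ remaining=[/ id + num ) ) $]
Step 16: shift /. Stack=[E - ( ( T /] ptr=8 lookahead=id remaining=[id + num ) ) $]
Step 17: shift id. Stack=[E - ( ( T / id] ptr=9 lookahead=+ remaining=[+ num ) ) $]
Step 18: reduce F->id. Stack=[E - ( ( T / F] ptr=9 lookahead=+ remaining=[+ num ) ) $]
Step 19: reduce T->T / F. Stack=[E - ( ( T] ptr=9 lookahead=+ remaining=[+ num ) ) $]
Step 20: reduce E->T. Stack=[E - ( ( E] ptr=9 lookahead=+ remaining=[+ num ) ) $]
Step 21: shift +. Stack=[E - ( ( E +] ptr=10 lookahead=num remaining=[num ) ) $]
Step 22: shift num. Stack=[E - ( ( E + num] ptr=11 lookahead=) remaining=[) ) $]
Step 23: reduce F->num. Stack=[E - ( ( E + F] ptr=11 lookahead=) remaining=[) ) $]
Step 24: reduce T->F. Stack=[E - ( ( E + T] ptr=11 lookahead=) remaining=[) ) $]
Step 25: reduce E->E + T. Stack=[E - ( ( E] ptr=11 lookahead=) remaining=[) ) $]
Step 26: shift ). Stack=[E - ( ( E )] ptr=12 lookahead=) remaining=[) $]
Step 27: reduce F->( E ). Stack=[E - ( F] ptr=12 lookahead=) remaining=[) $]
Step 28: reduce T->F. Stack=[E - ( T] ptr=12 lookahead=) remaining=[) $]
Step 29: reduce E->T. Stack=[E - ( E] ptr=12 lookahead=) remaining=[) $]
Step 30: shift ). Stack=[E - ( E )] ptr=13 lookahead=$ remaining=[$]
Step 31: reduce F->( E ). Stack=[E - F] ptr=13 lookahead=$ remaining=[$]
Step 32: reduce T->F. Stack=[E - T] ptr=13 lookahead=$ remaining=[$]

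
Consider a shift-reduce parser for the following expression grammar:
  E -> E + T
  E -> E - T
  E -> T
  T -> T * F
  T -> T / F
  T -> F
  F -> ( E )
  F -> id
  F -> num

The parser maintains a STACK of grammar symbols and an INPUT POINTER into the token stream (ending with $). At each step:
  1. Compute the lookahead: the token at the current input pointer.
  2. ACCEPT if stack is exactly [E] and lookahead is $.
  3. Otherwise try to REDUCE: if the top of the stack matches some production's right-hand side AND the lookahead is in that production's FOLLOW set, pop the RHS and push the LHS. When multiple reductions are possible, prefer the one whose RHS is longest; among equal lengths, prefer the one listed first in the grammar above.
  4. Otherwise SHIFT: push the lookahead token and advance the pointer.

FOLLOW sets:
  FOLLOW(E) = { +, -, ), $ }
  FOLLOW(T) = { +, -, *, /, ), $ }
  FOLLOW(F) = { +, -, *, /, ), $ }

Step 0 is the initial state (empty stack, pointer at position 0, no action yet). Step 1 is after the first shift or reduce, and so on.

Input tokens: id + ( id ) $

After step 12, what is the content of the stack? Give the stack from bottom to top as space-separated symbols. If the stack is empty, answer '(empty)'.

Step 1: shift id. Stack=[id] ptr=1 lookahead=+ remaining=[+ ( id ) $]
Step 2: reduce F->id. Stack=[F] ptr=1 lookahead=+ remaining=[+ ( id ) $]
Step 3: reduce T->F. Stack=[T] ptr=1 lookahead=+ remaining=[+ ( id ) $]
Step 4: reduce E->T. Stack=[E] ptr=1 lookahead=+ remaining=[+ ( id ) $]
Step 5: shift +. Stack=[E +] ptr=2 lookahead=( remaining=[( id ) $]
Step 6: shift (. Stack=[E + (] ptr=3 lookahead=id remaining=[id ) $]
Step 7: shift id. Stack=[E + ( id] ptr=4 lookahead=) remaining=[) $]
Step 8: reduce F->id. Stack=[E + ( F] ptr=4 lookahead=) remaining=[) $]
Step 9: reduce T->F. Stack=[E + ( T] ptr=4 lookahead=) remaining=[) $]
Step 10: reduce E->T. Stack=[E + ( E] ptr=4 lookahead=) remaining=[) $]
Step 11: shift ). Stack=[E + ( E )] ptr=5 lookahead=$ remaining=[$]
Step 12: reduce F->( E ). Stack=[E + F] ptr=5 lookahead=$ remaining=[$]

Answer: E + F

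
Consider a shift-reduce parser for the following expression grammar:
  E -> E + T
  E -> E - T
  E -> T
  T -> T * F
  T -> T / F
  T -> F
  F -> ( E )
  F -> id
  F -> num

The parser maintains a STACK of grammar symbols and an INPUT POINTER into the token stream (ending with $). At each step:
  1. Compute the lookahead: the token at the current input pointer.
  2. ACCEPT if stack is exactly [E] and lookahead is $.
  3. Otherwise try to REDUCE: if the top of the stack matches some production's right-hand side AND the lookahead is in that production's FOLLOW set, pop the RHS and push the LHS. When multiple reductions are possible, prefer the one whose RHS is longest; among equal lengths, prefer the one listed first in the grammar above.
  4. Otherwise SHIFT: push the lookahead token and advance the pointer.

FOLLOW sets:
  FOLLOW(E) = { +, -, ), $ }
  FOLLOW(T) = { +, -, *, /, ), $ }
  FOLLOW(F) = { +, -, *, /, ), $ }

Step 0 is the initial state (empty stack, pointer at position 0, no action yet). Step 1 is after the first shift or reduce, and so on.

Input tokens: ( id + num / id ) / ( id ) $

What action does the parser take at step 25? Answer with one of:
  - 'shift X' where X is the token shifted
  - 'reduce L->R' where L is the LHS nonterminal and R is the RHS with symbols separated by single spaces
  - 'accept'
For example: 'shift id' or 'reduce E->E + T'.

Step 1: shift (. Stack=[(] ptr=1 lookahead=id remaining=[id + num / id ) / ( id ) $]
Step 2: shift id. Stack=[( id] ptr=2 lookahead=+ remaining=[+ num / id ) / ( id ) $]
Step 3: reduce F->id. Stack=[( F] ptr=2 lookahead=+ remaining=[+ num / id ) / ( id ) $]
Step 4: reduce T->F. Stack=[( T] ptr=2 lookahead=+ remaining=[+ num / id ) / ( id ) $]
Step 5: reduce E->T. Stack=[( E] ptr=2 lookahead=+ remaining=[+ num / id ) / ( id ) $]
Step 6: shift +. Stack=[( E +] ptr=3 lookahead=num remaining=[num / id ) / ( id ) $]
Step 7: shift num. Stack=[( E + num] ptr=4 lookahead=/ remaining=[/ id ) / ( id ) $]
Step 8: reduce F->num. Stack=[( E + F] ptr=4 lookahead=/ remaining=[/ id ) / ( id ) $]
Step 9: reduce T->F. Stack=[( E + T] ptr=4 lookahead=/ remaining=[/ id ) / ( id ) $]
Step 10: shift /. Stack=[( E + T /] ptr=5 lookahead=id remaining=[id ) / ( id ) $]
Step 11: shift id. Stack=[( E + T / id] ptr=6 lookahead=) remaining=[) / ( id ) $]
Step 12: reduce F->id. Stack=[( E + T / F] ptr=6 lookahead=) remaining=[) / ( id ) $]
Step 13: reduce T->T / F. Stack=[( E + T] ptr=6 lookahead=) remaining=[) / ( id ) $]
Step 14: reduce E->E + T. Stack=[( E] ptr=6 lookahead=) remaining=[) / ( id ) $]
Step 15: shift ). Stack=[( E )] ptr=7 lookahead=/ remaining=[/ ( id ) $]
Step 16: reduce F->( E ). Stack=[F] ptr=7 lookahead=/ remaining=[/ ( id ) $]
Step 17: reduce T->F. Stack=[T] ptr=7 lookahead=/ remaining=[/ ( id ) $]
Step 18: shift /. Stack=[T /] ptr=8 lookahead=( remaining=[( id ) $]
Step 19: shift (. Stack=[T / (] ptr=9 lookahead=id remaining=[id ) $]
Step 20: shift id. Stack=[T / ( id] ptr=10 lookahead=) remaining=[) $]
Step 21: reduce F->id. Stack=[T / ( F] ptr=10 lookahead=) remaining=[) $]
Step 22: reduce T->F. Stack=[T / ( T] ptr=10 lookahead=) remaining=[) $]
Step 23: reduce E->T. Stack=[T / ( E] ptr=10 lookahead=) remaining=[) $]
Step 24: shift ). Stack=[T / ( E )] ptr=11 lookahead=$ remaining=[$]
Step 25: reduce F->( E ). Stack=[T / F] ptr=11 lookahead=$ remaining=[$]

Answer: reduce F->( E )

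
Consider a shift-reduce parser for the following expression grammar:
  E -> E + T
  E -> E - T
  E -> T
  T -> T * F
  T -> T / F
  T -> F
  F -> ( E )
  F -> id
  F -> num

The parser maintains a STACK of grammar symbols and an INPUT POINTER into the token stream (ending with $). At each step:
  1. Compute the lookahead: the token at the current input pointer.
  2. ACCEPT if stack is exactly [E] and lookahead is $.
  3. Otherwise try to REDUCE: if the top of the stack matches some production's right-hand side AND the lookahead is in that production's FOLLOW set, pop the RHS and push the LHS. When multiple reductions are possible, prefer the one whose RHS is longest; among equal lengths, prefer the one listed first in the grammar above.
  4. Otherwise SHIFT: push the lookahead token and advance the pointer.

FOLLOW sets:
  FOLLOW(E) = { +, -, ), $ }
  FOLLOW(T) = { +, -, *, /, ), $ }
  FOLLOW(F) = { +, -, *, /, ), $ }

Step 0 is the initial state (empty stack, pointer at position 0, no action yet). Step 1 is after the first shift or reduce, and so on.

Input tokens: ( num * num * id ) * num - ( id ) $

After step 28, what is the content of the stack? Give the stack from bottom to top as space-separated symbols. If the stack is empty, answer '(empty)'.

Step 1: shift (. Stack=[(] ptr=1 lookahead=num remaining=[num * num * id ) * num - ( id ) $]
Step 2: shift num. Stack=[( num] ptr=2 lookahead=* remaining=[* num * id ) * num - ( id ) $]
Step 3: reduce F->num. Stack=[( F] ptr=2 lookahead=* remaining=[* num * id ) * num - ( id ) $]
Step 4: reduce T->F. Stack=[( T] ptr=2 lookahead=* remaining=[* num * id ) * num - ( id ) $]
Step 5: shift *. Stack=[( T *] ptr=3 lookahead=num remaining=[num * id ) * num - ( id ) $]
Step 6: shift num. Stack=[( T * num] ptr=4 lookahead=* remaining=[* id ) * num - ( id ) $]
Step 7: reduce F->num. Stack=[( T * F] ptr=4 lookahead=* remaining=[* id ) * num - ( id ) $]
Step 8: reduce T->T * F. Stack=[( T] ptr=4 lookahead=* remaining=[* id ) * num - ( id ) $]
Step 9: shift *. Stack=[( T *] ptr=5 lookahead=id remaining=[id ) * num - ( id ) $]
Step 10: shift id. Stack=[( T * id] ptr=6 lookahead=) remaining=[) * num - ( id ) $]
Step 11: reduce F->id. Stack=[( T * F] ptr=6 lookahead=) remaining=[) * num - ( id ) $]
Step 12: reduce T->T * F. Stack=[( T] ptr=6 lookahead=) remaining=[) * num - ( id ) $]
Step 13: reduce E->T. Stack=[( E] ptr=6 lookahead=) remaining=[) * num - ( id ) $]
Step 14: shift ). Stack=[( E )] ptr=7 lookahead=* remaining=[* num - ( id ) $]
Step 15: reduce F->( E ). Stack=[F] ptr=7 lookahead=* remaining=[* num - ( id ) $]
Step 16: reduce T->F. Stack=[T] ptr=7 lookahead=* remaining=[* num - ( id ) $]
Step 17: shift *. Stack=[T *] ptr=8 lookahead=num remaining=[num - ( id ) $]
Step 18: shift num. Stack=[T * num] ptr=9 lookahead=- remaining=[- ( id ) $]
Step 19: reduce F->num. Stack=[T * F] ptr=9 lookahead=- remaining=[- ( id ) $]
Step 20: reduce T->T * F. Stack=[T] ptr=9 lookahead=- remaining=[- ( id ) $]
Step 21: reduce E->T. Stack=[E] ptr=9 lookahead=- remaining=[- ( id ) $]
Step 22: shift -. Stack=[E -] ptr=10 lookahead=( remaining=[( id ) $]
Step 23: shift (. Stack=[E - (] ptr=11 lookahead=id remaining=[id ) $]
Step 24: shift id. Stack=[E - ( id] ptr=12 lookahead=) remaining=[) $]
Step 25: reduce F->id. Stack=[E - ( F] ptr=12 lookahead=) remaining=[) $]
Step 26: reduce T->F. Stack=[E - ( T] ptr=12 lookahead=) remaining=[) $]
Step 27: reduce E->T. Stack=[E - ( E] ptr=12 lookahead=) remaining=[) $]
Step 28: shift ). Stack=[E - ( E )] ptr=13 lookahead=$ remaining=[$]

Answer: E - ( E )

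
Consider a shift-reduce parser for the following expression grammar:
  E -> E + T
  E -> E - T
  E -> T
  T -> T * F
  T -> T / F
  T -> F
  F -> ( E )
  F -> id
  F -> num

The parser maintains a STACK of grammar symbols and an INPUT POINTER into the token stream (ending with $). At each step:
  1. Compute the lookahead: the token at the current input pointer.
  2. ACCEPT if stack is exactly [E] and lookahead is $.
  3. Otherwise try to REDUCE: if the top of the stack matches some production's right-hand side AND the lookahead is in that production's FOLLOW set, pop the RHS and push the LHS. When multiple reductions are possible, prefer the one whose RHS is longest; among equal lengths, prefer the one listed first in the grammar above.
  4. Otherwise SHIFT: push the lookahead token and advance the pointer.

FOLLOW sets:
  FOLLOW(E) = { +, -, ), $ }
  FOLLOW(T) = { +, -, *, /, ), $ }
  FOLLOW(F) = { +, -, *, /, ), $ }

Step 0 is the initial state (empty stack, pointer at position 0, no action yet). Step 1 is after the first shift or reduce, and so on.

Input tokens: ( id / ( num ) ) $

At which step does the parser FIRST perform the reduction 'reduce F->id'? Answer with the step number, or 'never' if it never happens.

Answer: 3

Derivation:
Step 1: shift (. Stack=[(] ptr=1 lookahead=id remaining=[id / ( num ) ) $]
Step 2: shift id. Stack=[( id] ptr=2 lookahead=/ remaining=[/ ( num ) ) $]
Step 3: reduce F->id. Stack=[( F] ptr=2 lookahead=/ remaining=[/ ( num ) ) $]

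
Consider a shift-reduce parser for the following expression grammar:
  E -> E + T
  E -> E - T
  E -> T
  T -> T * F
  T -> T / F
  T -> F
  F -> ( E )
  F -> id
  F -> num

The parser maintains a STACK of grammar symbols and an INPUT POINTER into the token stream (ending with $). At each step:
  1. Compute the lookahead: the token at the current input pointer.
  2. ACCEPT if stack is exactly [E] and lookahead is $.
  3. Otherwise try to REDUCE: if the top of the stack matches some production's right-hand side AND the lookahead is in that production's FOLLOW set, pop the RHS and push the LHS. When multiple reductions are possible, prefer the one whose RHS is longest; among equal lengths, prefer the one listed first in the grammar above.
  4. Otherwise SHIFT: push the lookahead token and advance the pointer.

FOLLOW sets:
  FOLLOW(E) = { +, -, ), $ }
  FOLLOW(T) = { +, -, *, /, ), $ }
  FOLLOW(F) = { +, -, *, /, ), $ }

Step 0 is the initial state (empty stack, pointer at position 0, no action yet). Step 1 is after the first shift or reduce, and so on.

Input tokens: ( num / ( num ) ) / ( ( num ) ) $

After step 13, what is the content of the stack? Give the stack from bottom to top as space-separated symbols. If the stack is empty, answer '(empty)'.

Step 1: shift (. Stack=[(] ptr=1 lookahead=num remaining=[num / ( num ) ) / ( ( num ) ) $]
Step 2: shift num. Stack=[( num] ptr=2 lookahead=/ remaining=[/ ( num ) ) / ( ( num ) ) $]
Step 3: reduce F->num. Stack=[( F] ptr=2 lookahead=/ remaining=[/ ( num ) ) / ( ( num ) ) $]
Step 4: reduce T->F. Stack=[( T] ptr=2 lookahead=/ remaining=[/ ( num ) ) / ( ( num ) ) $]
Step 5: shift /. Stack=[( T /] ptr=3 lookahead=( remaining=[( num ) ) / ( ( num ) ) $]
Step 6: shift (. Stack=[( T / (] ptr=4 lookahead=num remaining=[num ) ) / ( ( num ) ) $]
Step 7: shift num. Stack=[( T / ( num] ptr=5 lookahead=) remaining=[) ) / ( ( num ) ) $]
Step 8: reduce F->num. Stack=[( T / ( F] ptr=5 lookahead=) remaining=[) ) / ( ( num ) ) $]
Step 9: reduce T->F. Stack=[( T / ( T] ptr=5 lookahead=) remaining=[) ) / ( ( num ) ) $]
Step 10: reduce E->T. Stack=[( T / ( E] ptr=5 lookahead=) remaining=[) ) / ( ( num ) ) $]
Step 11: shift ). Stack=[( T / ( E )] ptr=6 lookahead=) remaining=[) / ( ( num ) ) $]
Step 12: reduce F->( E ). Stack=[( T / F] ptr=6 lookahead=) remaining=[) / ( ( num ) ) $]
Step 13: reduce T->T / F. Stack=[( T] ptr=6 lookahead=) remaining=[) / ( ( num ) ) $]

Answer: ( T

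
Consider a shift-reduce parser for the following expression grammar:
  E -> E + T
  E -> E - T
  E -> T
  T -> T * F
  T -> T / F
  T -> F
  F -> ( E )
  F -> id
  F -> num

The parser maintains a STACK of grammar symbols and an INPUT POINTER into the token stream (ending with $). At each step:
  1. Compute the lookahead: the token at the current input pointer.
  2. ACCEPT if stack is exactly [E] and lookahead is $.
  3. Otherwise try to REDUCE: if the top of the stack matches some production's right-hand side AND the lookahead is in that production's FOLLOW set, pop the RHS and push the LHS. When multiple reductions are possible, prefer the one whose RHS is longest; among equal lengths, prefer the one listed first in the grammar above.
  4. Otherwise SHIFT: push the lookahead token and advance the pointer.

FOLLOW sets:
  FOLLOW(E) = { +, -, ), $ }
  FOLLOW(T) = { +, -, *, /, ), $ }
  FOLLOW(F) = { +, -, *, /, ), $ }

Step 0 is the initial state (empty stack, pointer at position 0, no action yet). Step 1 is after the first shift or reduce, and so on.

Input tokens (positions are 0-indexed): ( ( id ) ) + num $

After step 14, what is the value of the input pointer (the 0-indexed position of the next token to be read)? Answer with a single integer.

Answer: 5

Derivation:
Step 1: shift (. Stack=[(] ptr=1 lookahead=( remaining=[( id ) ) + num $]
Step 2: shift (. Stack=[( (] ptr=2 lookahead=id remaining=[id ) ) + num $]
Step 3: shift id. Stack=[( ( id] ptr=3 lookahead=) remaining=[) ) + num $]
Step 4: reduce F->id. Stack=[( ( F] ptr=3 lookahead=) remaining=[) ) + num $]
Step 5: reduce T->F. Stack=[( ( T] ptr=3 lookahead=) remaining=[) ) + num $]
Step 6: reduce E->T. Stack=[( ( E] ptr=3 lookahead=) remaining=[) ) + num $]
Step 7: shift ). Stack=[( ( E )] ptr=4 lookahead=) remaining=[) + num $]
Step 8: reduce F->( E ). Stack=[( F] ptr=4 lookahead=) remaining=[) + num $]
Step 9: reduce T->F. Stack=[( T] ptr=4 lookahead=) remaining=[) + num $]
Step 10: reduce E->T. Stack=[( E] ptr=4 lookahead=) remaining=[) + num $]
Step 11: shift ). Stack=[( E )] ptr=5 lookahead=+ remaining=[+ num $]
Step 12: reduce F->( E ). Stack=[F] ptr=5 lookahead=+ remaining=[+ num $]
Step 13: reduce T->F. Stack=[T] ptr=5 lookahead=+ remaining=[+ num $]
Step 14: reduce E->T. Stack=[E] ptr=5 lookahead=+ remaining=[+ num $]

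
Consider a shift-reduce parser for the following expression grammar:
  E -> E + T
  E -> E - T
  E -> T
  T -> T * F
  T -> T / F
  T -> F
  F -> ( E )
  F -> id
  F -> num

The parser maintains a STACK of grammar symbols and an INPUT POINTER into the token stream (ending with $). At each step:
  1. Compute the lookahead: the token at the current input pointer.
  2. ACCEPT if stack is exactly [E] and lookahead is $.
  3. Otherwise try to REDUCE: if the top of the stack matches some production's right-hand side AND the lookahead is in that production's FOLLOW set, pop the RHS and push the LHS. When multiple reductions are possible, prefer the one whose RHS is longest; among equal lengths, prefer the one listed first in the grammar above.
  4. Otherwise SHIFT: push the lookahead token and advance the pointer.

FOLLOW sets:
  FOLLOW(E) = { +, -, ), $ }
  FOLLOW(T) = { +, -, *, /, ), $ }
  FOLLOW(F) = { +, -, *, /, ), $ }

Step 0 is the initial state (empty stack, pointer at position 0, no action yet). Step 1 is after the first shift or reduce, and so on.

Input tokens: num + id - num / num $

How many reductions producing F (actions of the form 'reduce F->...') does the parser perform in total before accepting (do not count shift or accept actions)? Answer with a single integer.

Step 1: shift num. Stack=[num] ptr=1 lookahead=+ remaining=[+ id - num / num $]
Step 2: reduce F->num. Stack=[F] ptr=1 lookahead=+ remaining=[+ id - num / num $]
Step 3: reduce T->F. Stack=[T] ptr=1 lookahead=+ remaining=[+ id - num / num $]
Step 4: reduce E->T. Stack=[E] ptr=1 lookahead=+ remaining=[+ id - num / num $]
Step 5: shift +. Stack=[E +] ptr=2 lookahead=id remaining=[id - num / num $]
Step 6: shift id. Stack=[E + id] ptr=3 lookahead=- remaining=[- num / num $]
Step 7: reduce F->id. Stack=[E + F] ptr=3 lookahead=- remaining=[- num / num $]
Step 8: reduce T->F. Stack=[E + T] ptr=3 lookahead=- remaining=[- num / num $]
Step 9: reduce E->E + T. Stack=[E] ptr=3 lookahead=- remaining=[- num / num $]
Step 10: shift -. Stack=[E -] ptr=4 lookahead=num remaining=[num / num $]
Step 11: shift num. Stack=[E - num] ptr=5 lookahead=/ remaining=[/ num $]
Step 12: reduce F->num. Stack=[E - F] ptr=5 lookahead=/ remaining=[/ num $]
Step 13: reduce T->F. Stack=[E - T] ptr=5 lookahead=/ remaining=[/ num $]
Step 14: shift /. Stack=[E - T /] ptr=6 lookahead=num remaining=[num $]
Step 15: shift num. Stack=[E - T / num] ptr=7 lookahead=$ remaining=[$]
Step 16: reduce F->num. Stack=[E - T / F] ptr=7 lookahead=$ remaining=[$]
Step 17: reduce T->T / F. Stack=[E - T] ptr=7 lookahead=$ remaining=[$]
Step 18: reduce E->E - T. Stack=[E] ptr=7 lookahead=$ remaining=[$]
Step 19: accept. Stack=[E] ptr=7 lookahead=$ remaining=[$]

Answer: 4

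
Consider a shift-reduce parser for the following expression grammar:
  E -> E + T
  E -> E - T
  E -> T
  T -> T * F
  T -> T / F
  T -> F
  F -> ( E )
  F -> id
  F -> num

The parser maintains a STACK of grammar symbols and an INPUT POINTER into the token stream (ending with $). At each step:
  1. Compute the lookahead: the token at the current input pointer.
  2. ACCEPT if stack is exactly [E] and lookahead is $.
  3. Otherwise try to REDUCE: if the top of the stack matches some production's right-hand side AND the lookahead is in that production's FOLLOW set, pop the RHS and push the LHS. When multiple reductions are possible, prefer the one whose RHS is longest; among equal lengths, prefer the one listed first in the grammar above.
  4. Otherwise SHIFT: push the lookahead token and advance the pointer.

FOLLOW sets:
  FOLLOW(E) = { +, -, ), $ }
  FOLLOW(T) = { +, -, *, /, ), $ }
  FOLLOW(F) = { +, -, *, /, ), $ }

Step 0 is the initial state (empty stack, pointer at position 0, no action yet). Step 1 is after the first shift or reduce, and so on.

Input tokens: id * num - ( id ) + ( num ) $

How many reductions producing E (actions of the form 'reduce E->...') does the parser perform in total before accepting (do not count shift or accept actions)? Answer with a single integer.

Answer: 5

Derivation:
Step 1: shift id. Stack=[id] ptr=1 lookahead=* remaining=[* num - ( id ) + ( num ) $]
Step 2: reduce F->id. Stack=[F] ptr=1 lookahead=* remaining=[* num - ( id ) + ( num ) $]
Step 3: reduce T->F. Stack=[T] ptr=1 lookahead=* remaining=[* num - ( id ) + ( num ) $]
Step 4: shift *. Stack=[T *] ptr=2 lookahead=num remaining=[num - ( id ) + ( num ) $]
Step 5: shift num. Stack=[T * num] ptr=3 lookahead=- remaining=[- ( id ) + ( num ) $]
Step 6: reduce F->num. Stack=[T * F] ptr=3 lookahead=- remaining=[- ( id ) + ( num ) $]
Step 7: reduce T->T * F. Stack=[T] ptr=3 lookahead=- remaining=[- ( id ) + ( num ) $]
Step 8: reduce E->T. Stack=[E] ptr=3 lookahead=- remaining=[- ( id ) + ( num ) $]
Step 9: shift -. Stack=[E -] ptr=4 lookahead=( remaining=[( id ) + ( num ) $]
Step 10: shift (. Stack=[E - (] ptr=5 lookahead=id remaining=[id ) + ( num ) $]
Step 11: shift id. Stack=[E - ( id] ptr=6 lookahead=) remaining=[) + ( num ) $]
Step 12: reduce F->id. Stack=[E - ( F] ptr=6 lookahead=) remaining=[) + ( num ) $]
Step 13: reduce T->F. Stack=[E - ( T] ptr=6 lookahead=) remaining=[) + ( num ) $]
Step 14: reduce E->T. Stack=[E - ( E] ptr=6 lookahead=) remaining=[) + ( num ) $]
Step 15: shift ). Stack=[E - ( E )] ptr=7 lookahead=+ remaining=[+ ( num ) $]
Step 16: reduce F->( E ). Stack=[E - F] ptr=7 lookahead=+ remaining=[+ ( num ) $]
Step 17: reduce T->F. Stack=[E - T] ptr=7 lookahead=+ remaining=[+ ( num ) $]
Step 18: reduce E->E - T. Stack=[E] ptr=7 lookahead=+ remaining=[+ ( num ) $]
Step 19: shift +. Stack=[E +] ptr=8 lookahead=( remaining=[( num ) $]
Step 20: shift (. Stack=[E + (] ptr=9 lookahead=num remaining=[num ) $]
Step 21: shift num. Stack=[E + ( num] ptr=10 lookahead=) remaining=[) $]
Step 22: reduce F->num. Stack=[E + ( F] ptr=10 lookahead=) remaining=[) $]
Step 23: reduce T->F. Stack=[E + ( T] ptr=10 lookahead=) remaining=[) $]
Step 24: reduce E->T. Stack=[E + ( E] ptr=10 lookahead=) remaining=[) $]
Step 25: shift ). Stack=[E + ( E )] ptr=11 lookahead=$ remaining=[$]
Step 26: reduce F->( E ). Stack=[E + F] ptr=11 lookahead=$ remaining=[$]
Step 27: reduce T->F. Stack=[E + T] ptr=11 lookahead=$ remaining=[$]
Step 28: reduce E->E + T. Stack=[E] ptr=11 lookahead=$ remaining=[$]
Step 29: accept. Stack=[E] ptr=11 lookahead=$ remaining=[$]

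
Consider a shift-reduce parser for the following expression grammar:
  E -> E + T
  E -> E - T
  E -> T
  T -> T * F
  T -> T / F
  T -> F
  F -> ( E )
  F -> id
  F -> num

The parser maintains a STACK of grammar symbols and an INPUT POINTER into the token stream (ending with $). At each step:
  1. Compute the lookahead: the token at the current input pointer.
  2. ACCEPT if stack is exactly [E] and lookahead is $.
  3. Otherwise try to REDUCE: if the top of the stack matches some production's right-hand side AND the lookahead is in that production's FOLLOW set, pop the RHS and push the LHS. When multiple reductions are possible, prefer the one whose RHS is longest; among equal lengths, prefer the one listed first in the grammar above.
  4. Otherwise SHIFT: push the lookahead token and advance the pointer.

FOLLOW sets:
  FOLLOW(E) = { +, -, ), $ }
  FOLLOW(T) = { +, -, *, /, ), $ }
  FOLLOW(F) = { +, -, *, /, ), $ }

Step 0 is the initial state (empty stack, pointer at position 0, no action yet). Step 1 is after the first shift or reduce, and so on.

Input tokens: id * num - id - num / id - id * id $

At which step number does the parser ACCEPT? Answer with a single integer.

Step 1: shift id. Stack=[id] ptr=1 lookahead=* remaining=[* num - id - num / id - id * id $]
Step 2: reduce F->id. Stack=[F] ptr=1 lookahead=* remaining=[* num - id - num / id - id * id $]
Step 3: reduce T->F. Stack=[T] ptr=1 lookahead=* remaining=[* num - id - num / id - id * id $]
Step 4: shift *. Stack=[T *] ptr=2 lookahead=num remaining=[num - id - num / id - id * id $]
Step 5: shift num. Stack=[T * num] ptr=3 lookahead=- remaining=[- id - num / id - id * id $]
Step 6: reduce F->num. Stack=[T * F] ptr=3 lookahead=- remaining=[- id - num / id - id * id $]
Step 7: reduce T->T * F. Stack=[T] ptr=3 lookahead=- remaining=[- id - num / id - id * id $]
Step 8: reduce E->T. Stack=[E] ptr=3 lookahead=- remaining=[- id - num / id - id * id $]
Step 9: shift -. Stack=[E -] ptr=4 lookahead=id remaining=[id - num / id - id * id $]
Step 10: shift id. Stack=[E - id] ptr=5 lookahead=- remaining=[- num / id - id * id $]
Step 11: reduce F->id. Stack=[E - F] ptr=5 lookahead=- remaining=[- num / id - id * id $]
Step 12: reduce T->F. Stack=[E - T] ptr=5 lookahead=- remaining=[- num / id - id * id $]
Step 13: reduce E->E - T. Stack=[E] ptr=5 lookahead=- remaining=[- num / id - id * id $]
Step 14: shift -. Stack=[E -] ptr=6 lookahead=num remaining=[num / id - id * id $]
Step 15: shift num. Stack=[E - num] ptr=7 lookahead=/ remaining=[/ id - id * id $]
Step 16: reduce F->num. Stack=[E - F] ptr=7 lookahead=/ remaining=[/ id - id * id $]
Step 17: reduce T->F. Stack=[E - T] ptr=7 lookahead=/ remaining=[/ id - id * id $]
Step 18: shift /. Stack=[E - T /] ptr=8 lookahead=id remaining=[id - id * id $]
Step 19: shift id. Stack=[E - T / id] ptr=9 lookahead=- remaining=[- id * id $]
Step 20: reduce F->id. Stack=[E - T / F] ptr=9 lookahead=- remaining=[- id * id $]
Step 21: reduce T->T / F. Stack=[E - T] ptr=9 lookahead=- remaining=[- id * id $]
Step 22: reduce E->E - T. Stack=[E] ptr=9 lookahead=- remaining=[- id * id $]
Step 23: shift -. Stack=[E -] ptr=10 lookahead=id remaining=[id * id $]
Step 24: shift id. Stack=[E - id] ptr=11 lookahead=* remaining=[* id $]
Step 25: reduce F->id. Stack=[E - F] ptr=11 lookahead=* remaining=[* id $]
Step 26: reduce T->F. Stack=[E - T] ptr=11 lookahead=* remaining=[* id $]
Step 27: shift *. Stack=[E - T *] ptr=12 lookahead=id remaining=[id $]
Step 28: shift id. Stack=[E - T * id] ptr=13 lookahead=$ remaining=[$]
Step 29: reduce F->id. Stack=[E - T * F] ptr=13 lookahead=$ remaining=[$]
Step 30: reduce T->T * F. Stack=[E - T] ptr=13 lookahead=$ remaining=[$]
Step 31: reduce E->E - T. Stack=[E] ptr=13 lookahead=$ remaining=[$]
Step 32: accept. Stack=[E] ptr=13 lookahead=$ remaining=[$]

Answer: 32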